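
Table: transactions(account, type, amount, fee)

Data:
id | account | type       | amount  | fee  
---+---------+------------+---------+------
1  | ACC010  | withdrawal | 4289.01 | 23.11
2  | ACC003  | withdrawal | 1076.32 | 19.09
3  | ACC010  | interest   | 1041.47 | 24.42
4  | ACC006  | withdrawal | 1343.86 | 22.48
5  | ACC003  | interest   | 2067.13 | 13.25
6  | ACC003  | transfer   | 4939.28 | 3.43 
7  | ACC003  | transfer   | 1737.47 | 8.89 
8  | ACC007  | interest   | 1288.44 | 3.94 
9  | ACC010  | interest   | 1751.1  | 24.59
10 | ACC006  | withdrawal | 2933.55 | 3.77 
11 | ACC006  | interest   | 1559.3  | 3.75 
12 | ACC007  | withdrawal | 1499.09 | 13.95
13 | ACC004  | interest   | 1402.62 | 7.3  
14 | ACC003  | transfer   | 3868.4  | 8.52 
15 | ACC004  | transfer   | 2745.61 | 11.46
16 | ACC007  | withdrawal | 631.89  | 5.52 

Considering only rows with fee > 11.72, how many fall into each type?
SELECT type, COUNT(*)
FROM transactions
WHERE fee > 11.72
GROUP BY type

Note: WHERE filters rows before grouping.

Result:
  interest: 3
  withdrawal: 4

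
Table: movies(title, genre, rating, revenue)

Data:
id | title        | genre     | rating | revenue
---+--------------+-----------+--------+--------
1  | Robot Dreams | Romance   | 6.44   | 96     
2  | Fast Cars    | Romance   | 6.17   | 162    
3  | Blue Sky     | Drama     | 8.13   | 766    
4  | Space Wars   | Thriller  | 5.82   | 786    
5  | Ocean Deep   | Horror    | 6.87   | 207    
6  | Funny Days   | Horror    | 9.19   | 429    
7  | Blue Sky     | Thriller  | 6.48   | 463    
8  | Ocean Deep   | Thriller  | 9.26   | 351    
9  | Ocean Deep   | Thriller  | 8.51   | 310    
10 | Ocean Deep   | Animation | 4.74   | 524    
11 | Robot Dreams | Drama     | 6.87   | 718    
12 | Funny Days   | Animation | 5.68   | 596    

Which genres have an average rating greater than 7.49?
SELECT genre, AVG(rating)
FROM movies
GROUP BY genre
HAVING AVG(rating) > 7.49

Result:
  Drama: avg=7.50
  Horror: avg=8.03
  Thriller: avg=7.52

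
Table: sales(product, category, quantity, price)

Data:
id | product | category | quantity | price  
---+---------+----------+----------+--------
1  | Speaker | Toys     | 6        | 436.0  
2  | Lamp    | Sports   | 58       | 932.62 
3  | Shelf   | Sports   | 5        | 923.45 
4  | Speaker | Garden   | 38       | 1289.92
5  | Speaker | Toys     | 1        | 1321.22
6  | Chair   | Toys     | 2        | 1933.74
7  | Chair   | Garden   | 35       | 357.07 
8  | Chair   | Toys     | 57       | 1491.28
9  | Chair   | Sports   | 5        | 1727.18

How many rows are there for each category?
SELECT category, COUNT(*) as count
FROM sales
GROUP BY category

Result:
  Garden: 2
  Sports: 3
  Toys: 4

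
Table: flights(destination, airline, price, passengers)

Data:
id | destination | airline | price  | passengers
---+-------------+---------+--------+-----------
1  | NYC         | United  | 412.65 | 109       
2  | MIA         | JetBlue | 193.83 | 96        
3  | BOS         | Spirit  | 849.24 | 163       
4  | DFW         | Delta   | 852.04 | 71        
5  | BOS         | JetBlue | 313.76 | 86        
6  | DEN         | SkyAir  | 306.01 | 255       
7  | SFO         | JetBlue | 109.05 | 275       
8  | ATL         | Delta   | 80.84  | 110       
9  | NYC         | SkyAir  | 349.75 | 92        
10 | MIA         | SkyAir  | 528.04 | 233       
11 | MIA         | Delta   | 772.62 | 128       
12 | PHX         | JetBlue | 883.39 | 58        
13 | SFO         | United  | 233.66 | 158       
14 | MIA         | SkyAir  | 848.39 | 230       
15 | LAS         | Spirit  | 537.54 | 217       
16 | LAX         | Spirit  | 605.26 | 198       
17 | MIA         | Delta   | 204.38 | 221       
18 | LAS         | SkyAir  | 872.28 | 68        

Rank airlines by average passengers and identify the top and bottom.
SELECT airline, AVG(passengers)
FROM flights
GROUP BY airline
ORDER BY AVG(passengers)

All groups:
  JetBlue: 128.75
  Delta: 132.50
  United: 133.50
  SkyAir: 175.60
  Spirit: 192.67

Highest: Spirit (192.67)
Lowest: JetBlue (128.75)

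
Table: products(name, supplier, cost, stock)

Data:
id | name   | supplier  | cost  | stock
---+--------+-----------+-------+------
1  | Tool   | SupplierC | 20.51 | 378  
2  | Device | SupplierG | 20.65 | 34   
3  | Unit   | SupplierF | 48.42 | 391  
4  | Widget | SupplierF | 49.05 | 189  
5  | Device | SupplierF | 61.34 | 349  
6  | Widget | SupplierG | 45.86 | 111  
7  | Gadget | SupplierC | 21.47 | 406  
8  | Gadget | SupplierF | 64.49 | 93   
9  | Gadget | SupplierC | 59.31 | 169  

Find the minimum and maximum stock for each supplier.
SELECT supplier, MIN(stock), MAX(stock)
FROM products
GROUP BY supplier

Result:
  SupplierC: min=169, max=406
  SupplierF: min=93, max=391
  SupplierG: min=34, max=111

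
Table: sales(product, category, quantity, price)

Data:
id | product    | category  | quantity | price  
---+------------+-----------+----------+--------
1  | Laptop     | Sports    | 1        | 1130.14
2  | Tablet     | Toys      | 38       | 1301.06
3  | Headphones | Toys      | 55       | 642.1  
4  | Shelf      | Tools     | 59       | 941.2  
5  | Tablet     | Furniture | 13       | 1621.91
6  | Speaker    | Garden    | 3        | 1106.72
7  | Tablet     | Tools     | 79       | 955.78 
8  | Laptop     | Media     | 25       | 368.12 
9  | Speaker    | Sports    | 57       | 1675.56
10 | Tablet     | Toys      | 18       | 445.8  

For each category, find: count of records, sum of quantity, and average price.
SELECT category,
       COUNT(*) as cnt,
       SUM(quantity) as total_quantity,
       AVG(price) as avg_price
FROM sales
GROUP BY category

Result:
  Furniture: 1 records, 13 total quantity, 1621.91 avg price
  Garden: 1 records, 3 total quantity, 1106.72 avg price
  Media: 1 records, 25 total quantity, 368.12 avg price
  Sports: 2 records, 58 total quantity, 1402.85 avg price
  Tools: 2 records, 138 total quantity, 948.49 avg price
  Toys: 3 records, 111 total quantity, 796.32 avg price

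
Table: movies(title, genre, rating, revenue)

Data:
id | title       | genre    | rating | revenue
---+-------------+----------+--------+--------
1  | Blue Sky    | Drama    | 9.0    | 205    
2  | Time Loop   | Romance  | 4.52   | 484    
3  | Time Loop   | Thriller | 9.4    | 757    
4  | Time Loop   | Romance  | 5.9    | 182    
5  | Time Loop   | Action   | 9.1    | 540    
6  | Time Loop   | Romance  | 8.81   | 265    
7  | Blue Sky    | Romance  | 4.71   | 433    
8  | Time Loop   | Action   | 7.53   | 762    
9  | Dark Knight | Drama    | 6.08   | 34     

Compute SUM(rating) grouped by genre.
SELECT genre, SUM(rating) as result
FROM movies
GROUP BY genre

Result:
  Action: 16.63
  Drama: 15.08
  Romance: 23.94
  Thriller: 9.40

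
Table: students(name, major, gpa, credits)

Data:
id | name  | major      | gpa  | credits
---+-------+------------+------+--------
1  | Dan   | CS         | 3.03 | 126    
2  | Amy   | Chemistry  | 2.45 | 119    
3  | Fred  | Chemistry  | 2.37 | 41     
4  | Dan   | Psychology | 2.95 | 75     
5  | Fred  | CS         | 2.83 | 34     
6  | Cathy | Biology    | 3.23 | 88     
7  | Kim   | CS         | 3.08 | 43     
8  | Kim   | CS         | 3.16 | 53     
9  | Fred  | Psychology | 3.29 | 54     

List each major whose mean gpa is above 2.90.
SELECT major, AVG(gpa)
FROM students
GROUP BY major
HAVING AVG(gpa) > 2.90

Result:
  Biology: avg=3.23
  CS: avg=3.03
  Psychology: avg=3.12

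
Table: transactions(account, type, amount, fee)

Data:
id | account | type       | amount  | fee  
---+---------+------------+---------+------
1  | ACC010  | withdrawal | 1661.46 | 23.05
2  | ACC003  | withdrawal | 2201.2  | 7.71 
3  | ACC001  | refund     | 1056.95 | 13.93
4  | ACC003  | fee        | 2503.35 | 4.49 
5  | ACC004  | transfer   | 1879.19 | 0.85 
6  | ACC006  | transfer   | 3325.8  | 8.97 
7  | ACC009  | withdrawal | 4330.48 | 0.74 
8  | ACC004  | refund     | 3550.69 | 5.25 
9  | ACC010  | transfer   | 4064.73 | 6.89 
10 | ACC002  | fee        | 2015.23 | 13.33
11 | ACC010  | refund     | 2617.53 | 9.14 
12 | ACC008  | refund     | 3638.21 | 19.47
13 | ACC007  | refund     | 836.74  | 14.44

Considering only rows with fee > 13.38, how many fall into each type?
SELECT type, COUNT(*)
FROM transactions
WHERE fee > 13.38
GROUP BY type

Note: WHERE filters rows before grouping.

Result:
  refund: 3
  withdrawal: 1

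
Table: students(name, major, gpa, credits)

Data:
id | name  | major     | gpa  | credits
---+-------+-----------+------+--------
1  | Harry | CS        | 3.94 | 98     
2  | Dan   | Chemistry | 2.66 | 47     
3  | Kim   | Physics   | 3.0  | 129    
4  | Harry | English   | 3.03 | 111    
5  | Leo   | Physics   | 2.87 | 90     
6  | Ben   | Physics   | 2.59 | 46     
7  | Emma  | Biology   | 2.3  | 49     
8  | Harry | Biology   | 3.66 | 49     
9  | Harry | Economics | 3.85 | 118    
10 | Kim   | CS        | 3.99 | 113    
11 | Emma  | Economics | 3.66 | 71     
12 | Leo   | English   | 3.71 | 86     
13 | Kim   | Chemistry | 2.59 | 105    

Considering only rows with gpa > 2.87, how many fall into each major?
SELECT major, COUNT(*)
FROM students
WHERE gpa > 2.87
GROUP BY major

Note: WHERE filters rows before grouping.

Result:
  Biology: 1
  CS: 2
  Economics: 2
  English: 2
  Physics: 1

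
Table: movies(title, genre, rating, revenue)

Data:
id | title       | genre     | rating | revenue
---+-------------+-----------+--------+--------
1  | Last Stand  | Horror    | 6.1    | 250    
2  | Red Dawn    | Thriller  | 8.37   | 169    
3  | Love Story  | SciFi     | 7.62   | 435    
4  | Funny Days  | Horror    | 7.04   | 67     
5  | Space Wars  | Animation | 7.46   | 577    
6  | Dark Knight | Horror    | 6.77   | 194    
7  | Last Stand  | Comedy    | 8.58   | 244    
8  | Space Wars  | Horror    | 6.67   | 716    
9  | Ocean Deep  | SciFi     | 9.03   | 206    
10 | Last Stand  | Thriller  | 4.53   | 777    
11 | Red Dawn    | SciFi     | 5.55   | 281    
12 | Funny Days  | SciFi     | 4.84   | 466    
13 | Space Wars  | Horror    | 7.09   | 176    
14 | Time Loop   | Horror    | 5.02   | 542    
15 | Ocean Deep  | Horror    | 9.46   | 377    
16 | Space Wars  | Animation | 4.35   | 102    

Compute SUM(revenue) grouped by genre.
SELECT genre, SUM(revenue) as result
FROM movies
GROUP BY genre

Result:
  Animation: 679
  Comedy: 244
  Horror: 2322
  SciFi: 1388
  Thriller: 946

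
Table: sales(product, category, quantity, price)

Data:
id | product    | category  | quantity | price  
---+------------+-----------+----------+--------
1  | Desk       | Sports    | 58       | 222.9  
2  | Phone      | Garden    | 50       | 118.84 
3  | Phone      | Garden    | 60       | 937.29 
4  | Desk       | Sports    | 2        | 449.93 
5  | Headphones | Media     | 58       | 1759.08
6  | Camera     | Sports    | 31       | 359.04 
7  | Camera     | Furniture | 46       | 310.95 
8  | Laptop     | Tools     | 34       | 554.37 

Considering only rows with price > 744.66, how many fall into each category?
SELECT category, COUNT(*)
FROM sales
WHERE price > 744.66
GROUP BY category

Note: WHERE filters rows before grouping.

Result:
  Garden: 1
  Media: 1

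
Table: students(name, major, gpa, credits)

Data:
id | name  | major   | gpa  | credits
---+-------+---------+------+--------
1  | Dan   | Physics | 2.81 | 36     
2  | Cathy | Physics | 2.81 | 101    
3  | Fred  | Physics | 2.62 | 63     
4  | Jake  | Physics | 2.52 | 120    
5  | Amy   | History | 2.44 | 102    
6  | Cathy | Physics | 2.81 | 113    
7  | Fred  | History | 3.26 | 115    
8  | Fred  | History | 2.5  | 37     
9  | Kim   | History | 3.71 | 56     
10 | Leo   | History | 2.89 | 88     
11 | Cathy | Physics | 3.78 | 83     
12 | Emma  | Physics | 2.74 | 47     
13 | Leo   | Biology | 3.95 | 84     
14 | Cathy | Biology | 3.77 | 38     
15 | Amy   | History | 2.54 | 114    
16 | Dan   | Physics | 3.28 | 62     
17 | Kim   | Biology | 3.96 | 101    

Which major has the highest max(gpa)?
SELECT major, MAX(gpa) as val
FROM students
GROUP BY major
ORDER BY val DESC
LIMIT 1

Result: Biology with max(gpa) = 3.96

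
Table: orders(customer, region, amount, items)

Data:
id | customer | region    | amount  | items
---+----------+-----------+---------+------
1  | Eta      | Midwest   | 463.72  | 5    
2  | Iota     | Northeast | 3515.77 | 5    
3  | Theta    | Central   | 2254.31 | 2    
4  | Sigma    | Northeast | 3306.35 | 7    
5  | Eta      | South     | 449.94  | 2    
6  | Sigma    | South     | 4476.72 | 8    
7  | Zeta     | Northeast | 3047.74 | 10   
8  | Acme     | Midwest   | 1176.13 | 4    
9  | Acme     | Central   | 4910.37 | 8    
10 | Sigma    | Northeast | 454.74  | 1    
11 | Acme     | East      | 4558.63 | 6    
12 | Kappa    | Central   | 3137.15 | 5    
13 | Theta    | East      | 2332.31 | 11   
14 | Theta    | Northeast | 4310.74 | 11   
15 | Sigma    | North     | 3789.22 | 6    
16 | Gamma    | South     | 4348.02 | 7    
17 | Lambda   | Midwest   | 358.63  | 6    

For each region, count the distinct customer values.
SELECT region, COUNT(DISTINCT customer)
FROM orders
GROUP BY region

Result:
  Central: 3 distinct
  East: 2 distinct
  Midwest: 3 distinct
  North: 1 distinct
  Northeast: 4 distinct
  South: 3 distinct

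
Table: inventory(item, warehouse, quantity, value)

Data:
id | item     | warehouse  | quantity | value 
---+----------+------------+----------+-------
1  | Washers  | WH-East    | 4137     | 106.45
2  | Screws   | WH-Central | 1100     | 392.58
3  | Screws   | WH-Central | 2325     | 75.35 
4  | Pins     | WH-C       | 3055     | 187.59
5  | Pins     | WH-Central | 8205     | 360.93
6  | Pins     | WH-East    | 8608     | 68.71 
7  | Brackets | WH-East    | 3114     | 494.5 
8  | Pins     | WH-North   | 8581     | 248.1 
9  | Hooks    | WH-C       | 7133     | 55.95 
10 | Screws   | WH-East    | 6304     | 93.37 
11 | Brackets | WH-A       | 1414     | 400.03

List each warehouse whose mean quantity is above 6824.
SELECT warehouse, AVG(quantity)
FROM inventory
GROUP BY warehouse
HAVING AVG(quantity) > 6824

Result:
  WH-North: avg=8581.00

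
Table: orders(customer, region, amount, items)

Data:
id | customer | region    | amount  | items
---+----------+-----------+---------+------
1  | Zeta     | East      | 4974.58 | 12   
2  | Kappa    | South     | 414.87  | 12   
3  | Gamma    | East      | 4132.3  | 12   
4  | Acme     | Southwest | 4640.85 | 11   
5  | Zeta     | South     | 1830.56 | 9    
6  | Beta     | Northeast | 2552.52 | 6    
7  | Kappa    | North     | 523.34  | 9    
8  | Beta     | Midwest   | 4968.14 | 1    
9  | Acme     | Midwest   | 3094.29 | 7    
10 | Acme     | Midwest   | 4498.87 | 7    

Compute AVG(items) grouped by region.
SELECT region, AVG(items) as result
FROM orders
GROUP BY region

Result:
  East: 12.00
  Midwest: 5.00
  North: 9.00
  Northeast: 6.00
  South: 10.50
  Southwest: 11.00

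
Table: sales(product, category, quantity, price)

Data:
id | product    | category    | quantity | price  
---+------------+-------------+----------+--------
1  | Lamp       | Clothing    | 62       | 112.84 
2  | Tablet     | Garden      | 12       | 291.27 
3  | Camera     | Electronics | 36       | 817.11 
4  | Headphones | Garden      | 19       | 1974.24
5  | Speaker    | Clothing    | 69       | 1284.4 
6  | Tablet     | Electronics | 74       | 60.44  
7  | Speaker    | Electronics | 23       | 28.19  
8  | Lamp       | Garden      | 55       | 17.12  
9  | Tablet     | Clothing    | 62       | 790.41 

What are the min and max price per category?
SELECT category, MIN(price), MAX(price)
FROM sales
GROUP BY category

Result:
  Clothing: min=112.84, max=1284.40
  Electronics: min=28.19, max=817.11
  Garden: min=17.12, max=1974.24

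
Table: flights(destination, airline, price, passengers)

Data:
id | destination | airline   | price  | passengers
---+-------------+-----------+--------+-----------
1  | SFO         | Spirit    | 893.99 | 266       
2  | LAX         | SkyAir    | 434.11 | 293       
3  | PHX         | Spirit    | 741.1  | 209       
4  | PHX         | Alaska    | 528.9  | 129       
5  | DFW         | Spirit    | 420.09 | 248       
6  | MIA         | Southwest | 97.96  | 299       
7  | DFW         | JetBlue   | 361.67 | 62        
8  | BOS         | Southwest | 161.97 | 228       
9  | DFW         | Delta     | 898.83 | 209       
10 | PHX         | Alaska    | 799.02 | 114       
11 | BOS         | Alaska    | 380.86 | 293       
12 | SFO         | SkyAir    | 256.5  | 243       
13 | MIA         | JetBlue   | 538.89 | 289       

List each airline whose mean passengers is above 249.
SELECT airline, AVG(passengers)
FROM flights
GROUP BY airline
HAVING AVG(passengers) > 249

Result:
  SkyAir: avg=268.00
  Southwest: avg=263.50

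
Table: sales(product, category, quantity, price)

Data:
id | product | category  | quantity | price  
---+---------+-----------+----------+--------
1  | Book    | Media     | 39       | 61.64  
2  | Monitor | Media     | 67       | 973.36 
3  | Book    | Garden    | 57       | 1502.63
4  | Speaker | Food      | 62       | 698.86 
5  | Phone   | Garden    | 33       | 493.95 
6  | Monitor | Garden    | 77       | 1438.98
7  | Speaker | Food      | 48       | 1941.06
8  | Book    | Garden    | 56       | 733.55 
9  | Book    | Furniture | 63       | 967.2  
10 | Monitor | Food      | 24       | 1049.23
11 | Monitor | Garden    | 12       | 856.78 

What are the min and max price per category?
SELECT category, MIN(price), MAX(price)
FROM sales
GROUP BY category

Result:
  Food: min=698.86, max=1941.06
  Furniture: min=967.20, max=967.20
  Garden: min=493.95, max=1502.63
  Media: min=61.64, max=973.36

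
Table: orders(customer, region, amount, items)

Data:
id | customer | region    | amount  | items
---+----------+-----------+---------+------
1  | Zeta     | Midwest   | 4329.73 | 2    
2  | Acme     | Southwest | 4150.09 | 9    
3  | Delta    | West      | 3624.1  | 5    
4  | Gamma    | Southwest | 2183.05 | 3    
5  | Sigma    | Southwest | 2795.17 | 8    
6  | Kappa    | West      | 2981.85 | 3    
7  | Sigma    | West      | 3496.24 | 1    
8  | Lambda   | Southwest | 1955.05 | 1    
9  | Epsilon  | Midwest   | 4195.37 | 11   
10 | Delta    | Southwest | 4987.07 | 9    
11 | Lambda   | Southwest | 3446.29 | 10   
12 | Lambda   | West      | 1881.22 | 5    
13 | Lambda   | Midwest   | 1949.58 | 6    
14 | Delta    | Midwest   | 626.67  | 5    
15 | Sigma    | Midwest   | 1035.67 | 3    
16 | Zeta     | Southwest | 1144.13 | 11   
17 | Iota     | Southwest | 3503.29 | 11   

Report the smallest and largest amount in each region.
SELECT region, MIN(amount), MAX(amount)
FROM orders
GROUP BY region

Result:
  Midwest: min=626.67, max=4329.73
  Southwest: min=1144.13, max=4987.07
  West: min=1881.22, max=3624.10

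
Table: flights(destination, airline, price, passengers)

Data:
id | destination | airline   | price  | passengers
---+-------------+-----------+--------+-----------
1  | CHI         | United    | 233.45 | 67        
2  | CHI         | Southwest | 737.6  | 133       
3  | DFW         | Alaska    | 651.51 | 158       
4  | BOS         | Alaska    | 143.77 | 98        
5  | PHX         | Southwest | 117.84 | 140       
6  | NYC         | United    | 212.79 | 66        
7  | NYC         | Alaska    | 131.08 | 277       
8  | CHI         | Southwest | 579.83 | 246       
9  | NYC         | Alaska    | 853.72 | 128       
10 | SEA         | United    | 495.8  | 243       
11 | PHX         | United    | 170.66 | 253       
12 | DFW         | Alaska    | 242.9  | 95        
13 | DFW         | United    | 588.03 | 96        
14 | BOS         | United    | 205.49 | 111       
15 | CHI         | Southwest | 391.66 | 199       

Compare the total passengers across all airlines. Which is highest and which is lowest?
SELECT airline, SUM(passengers)
FROM flights
GROUP BY airline
ORDER BY SUM(passengers)

All groups:
  Southwest: 718
  Alaska: 756
  United: 836

Highest: United (836)
Lowest: Southwest (718)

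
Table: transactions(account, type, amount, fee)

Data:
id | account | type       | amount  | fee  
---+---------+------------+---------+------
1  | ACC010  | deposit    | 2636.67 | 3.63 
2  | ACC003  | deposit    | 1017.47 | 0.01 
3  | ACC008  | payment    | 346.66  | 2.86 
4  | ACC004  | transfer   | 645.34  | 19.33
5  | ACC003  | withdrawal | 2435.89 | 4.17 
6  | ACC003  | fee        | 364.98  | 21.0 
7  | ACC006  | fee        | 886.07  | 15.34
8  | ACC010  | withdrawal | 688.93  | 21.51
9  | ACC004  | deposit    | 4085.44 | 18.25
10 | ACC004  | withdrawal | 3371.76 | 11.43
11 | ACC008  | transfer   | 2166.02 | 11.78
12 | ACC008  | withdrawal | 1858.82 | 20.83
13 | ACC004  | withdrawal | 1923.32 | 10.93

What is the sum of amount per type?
SELECT type, SUM(amount) as result
FROM transactions
GROUP BY type

Result:
  deposit: 7739.58
  fee: 1251.05
  payment: 346.66
  transfer: 2811.36
  withdrawal: 10278.72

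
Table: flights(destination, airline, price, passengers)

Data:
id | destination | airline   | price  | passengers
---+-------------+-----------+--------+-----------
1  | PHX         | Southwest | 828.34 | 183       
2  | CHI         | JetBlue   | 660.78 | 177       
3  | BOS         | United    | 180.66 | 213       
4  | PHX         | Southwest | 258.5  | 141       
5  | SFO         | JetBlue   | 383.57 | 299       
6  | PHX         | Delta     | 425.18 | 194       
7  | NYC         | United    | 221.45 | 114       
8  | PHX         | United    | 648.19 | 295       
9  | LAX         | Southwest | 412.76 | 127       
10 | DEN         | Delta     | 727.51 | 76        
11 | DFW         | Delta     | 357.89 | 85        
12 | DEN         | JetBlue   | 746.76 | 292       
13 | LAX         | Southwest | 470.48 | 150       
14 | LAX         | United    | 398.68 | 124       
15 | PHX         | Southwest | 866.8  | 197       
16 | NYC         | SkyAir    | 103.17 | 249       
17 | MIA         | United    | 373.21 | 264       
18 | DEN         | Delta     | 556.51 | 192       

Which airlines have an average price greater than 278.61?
SELECT airline, AVG(price)
FROM flights
GROUP BY airline
HAVING AVG(price) > 278.61

Result:
  Delta: avg=516.77
  JetBlue: avg=597.04
  Southwest: avg=567.38
  United: avg=364.44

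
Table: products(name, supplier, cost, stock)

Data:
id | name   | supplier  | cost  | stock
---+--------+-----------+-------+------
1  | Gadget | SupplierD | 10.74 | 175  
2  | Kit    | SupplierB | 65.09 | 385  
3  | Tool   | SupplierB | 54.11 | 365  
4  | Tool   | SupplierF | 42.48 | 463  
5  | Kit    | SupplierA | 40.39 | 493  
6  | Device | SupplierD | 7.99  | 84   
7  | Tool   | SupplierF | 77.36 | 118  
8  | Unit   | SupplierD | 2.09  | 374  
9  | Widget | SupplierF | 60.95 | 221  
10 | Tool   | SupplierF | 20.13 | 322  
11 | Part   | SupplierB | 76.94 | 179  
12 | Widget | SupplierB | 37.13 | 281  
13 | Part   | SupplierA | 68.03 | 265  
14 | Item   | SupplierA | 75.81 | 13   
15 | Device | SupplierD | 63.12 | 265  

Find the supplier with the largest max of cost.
SELECT supplier, MAX(cost) as val
FROM products
GROUP BY supplier
ORDER BY val DESC
LIMIT 1

Result: SupplierF with max(cost) = 77.36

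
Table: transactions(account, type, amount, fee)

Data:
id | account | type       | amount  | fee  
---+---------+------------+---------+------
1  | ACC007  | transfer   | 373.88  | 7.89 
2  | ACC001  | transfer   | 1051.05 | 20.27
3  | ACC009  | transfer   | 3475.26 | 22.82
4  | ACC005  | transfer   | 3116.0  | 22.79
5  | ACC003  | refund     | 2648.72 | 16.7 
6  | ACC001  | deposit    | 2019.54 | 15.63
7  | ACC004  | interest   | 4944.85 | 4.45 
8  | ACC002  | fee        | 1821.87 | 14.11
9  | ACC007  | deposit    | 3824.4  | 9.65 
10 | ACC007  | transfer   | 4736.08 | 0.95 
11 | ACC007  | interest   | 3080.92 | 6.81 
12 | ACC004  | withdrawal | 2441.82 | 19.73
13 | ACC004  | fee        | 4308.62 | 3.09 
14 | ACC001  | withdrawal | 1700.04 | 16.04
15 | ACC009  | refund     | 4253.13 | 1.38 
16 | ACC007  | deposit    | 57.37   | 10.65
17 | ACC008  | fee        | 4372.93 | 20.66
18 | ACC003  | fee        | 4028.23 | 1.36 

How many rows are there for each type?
SELECT type, COUNT(*) as count
FROM transactions
GROUP BY type

Result:
  deposit: 3
  fee: 4
  interest: 2
  refund: 2
  transfer: 5
  withdrawal: 2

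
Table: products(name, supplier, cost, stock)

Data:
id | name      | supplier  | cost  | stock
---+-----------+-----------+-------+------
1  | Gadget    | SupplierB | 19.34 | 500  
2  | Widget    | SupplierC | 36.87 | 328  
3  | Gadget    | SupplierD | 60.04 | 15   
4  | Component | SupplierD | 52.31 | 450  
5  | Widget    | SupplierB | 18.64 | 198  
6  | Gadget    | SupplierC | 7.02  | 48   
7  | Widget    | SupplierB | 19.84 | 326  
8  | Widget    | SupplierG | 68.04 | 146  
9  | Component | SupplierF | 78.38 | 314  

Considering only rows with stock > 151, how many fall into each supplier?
SELECT supplier, COUNT(*)
FROM products
WHERE stock > 151
GROUP BY supplier

Note: WHERE filters rows before grouping.

Result:
  SupplierB: 3
  SupplierC: 1
  SupplierD: 1
  SupplierF: 1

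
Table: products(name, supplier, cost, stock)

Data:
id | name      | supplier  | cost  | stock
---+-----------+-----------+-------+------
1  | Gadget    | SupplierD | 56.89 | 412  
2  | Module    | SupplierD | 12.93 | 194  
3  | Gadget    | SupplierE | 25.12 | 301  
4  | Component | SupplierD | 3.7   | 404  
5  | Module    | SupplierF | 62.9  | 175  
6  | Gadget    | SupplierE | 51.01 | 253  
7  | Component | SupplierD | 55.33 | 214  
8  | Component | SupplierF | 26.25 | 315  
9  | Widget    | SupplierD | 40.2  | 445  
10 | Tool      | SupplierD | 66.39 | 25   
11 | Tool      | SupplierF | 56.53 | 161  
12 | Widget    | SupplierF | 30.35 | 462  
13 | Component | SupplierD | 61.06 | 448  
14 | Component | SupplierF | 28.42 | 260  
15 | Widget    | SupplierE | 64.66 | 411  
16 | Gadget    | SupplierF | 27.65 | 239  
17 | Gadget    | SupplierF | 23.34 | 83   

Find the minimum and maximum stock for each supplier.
SELECT supplier, MIN(stock), MAX(stock)
FROM products
GROUP BY supplier

Result:
  SupplierD: min=25, max=448
  SupplierE: min=253, max=411
  SupplierF: min=83, max=462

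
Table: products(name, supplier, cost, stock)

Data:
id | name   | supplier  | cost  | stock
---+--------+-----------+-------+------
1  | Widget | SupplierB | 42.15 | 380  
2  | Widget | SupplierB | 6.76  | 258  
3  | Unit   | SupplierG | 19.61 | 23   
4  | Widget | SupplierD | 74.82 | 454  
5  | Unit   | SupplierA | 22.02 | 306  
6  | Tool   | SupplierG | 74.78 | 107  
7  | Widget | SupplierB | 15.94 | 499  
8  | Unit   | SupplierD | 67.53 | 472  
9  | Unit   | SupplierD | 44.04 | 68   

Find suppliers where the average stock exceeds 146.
SELECT supplier, AVG(stock)
FROM products
GROUP BY supplier
HAVING AVG(stock) > 146

Result:
  SupplierA: avg=306.00
  SupplierB: avg=379.00
  SupplierD: avg=331.33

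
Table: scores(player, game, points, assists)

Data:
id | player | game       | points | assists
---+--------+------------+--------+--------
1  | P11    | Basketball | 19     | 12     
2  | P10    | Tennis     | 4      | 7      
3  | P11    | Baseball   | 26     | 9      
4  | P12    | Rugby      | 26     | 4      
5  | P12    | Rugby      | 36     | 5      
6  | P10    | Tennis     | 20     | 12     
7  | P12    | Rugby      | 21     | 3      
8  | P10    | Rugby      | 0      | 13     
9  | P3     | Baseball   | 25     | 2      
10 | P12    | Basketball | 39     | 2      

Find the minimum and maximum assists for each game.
SELECT game, MIN(assists), MAX(assists)
FROM scores
GROUP BY game

Result:
  Baseball: min=2, max=9
  Basketball: min=2, max=12
  Rugby: min=3, max=13
  Tennis: min=7, max=12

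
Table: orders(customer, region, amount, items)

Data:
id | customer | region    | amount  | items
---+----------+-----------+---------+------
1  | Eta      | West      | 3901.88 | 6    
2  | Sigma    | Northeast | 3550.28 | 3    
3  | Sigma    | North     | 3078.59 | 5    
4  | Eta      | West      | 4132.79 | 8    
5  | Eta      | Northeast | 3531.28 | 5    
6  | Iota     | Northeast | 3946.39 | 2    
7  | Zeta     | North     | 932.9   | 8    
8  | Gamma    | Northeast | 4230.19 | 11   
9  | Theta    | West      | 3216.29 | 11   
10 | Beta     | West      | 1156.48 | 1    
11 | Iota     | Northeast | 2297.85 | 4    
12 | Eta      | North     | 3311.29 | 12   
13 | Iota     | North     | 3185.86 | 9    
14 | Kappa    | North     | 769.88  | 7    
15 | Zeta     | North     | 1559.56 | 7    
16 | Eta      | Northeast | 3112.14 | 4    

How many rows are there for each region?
SELECT region, COUNT(*) as count
FROM orders
GROUP BY region

Result:
  North: 6
  Northeast: 6
  West: 4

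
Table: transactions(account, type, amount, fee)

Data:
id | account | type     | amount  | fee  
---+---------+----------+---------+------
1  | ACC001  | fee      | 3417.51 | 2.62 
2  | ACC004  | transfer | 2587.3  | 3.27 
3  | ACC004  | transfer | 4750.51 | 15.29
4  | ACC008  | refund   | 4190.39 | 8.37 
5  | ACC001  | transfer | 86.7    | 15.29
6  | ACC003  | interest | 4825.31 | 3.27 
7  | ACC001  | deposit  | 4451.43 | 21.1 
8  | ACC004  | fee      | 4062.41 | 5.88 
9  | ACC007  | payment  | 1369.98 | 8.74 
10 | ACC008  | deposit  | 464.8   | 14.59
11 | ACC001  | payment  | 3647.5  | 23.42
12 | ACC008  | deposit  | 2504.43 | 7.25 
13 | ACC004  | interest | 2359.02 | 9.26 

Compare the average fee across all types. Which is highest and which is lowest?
SELECT type, AVG(fee)
FROM transactions
GROUP BY type
ORDER BY AVG(fee)

All groups:
  fee: 4.25
  interest: 6.27
  refund: 8.37
  transfer: 11.28
  deposit: 14.31
  payment: 16.08

Highest: payment (16.08)
Lowest: fee (4.25)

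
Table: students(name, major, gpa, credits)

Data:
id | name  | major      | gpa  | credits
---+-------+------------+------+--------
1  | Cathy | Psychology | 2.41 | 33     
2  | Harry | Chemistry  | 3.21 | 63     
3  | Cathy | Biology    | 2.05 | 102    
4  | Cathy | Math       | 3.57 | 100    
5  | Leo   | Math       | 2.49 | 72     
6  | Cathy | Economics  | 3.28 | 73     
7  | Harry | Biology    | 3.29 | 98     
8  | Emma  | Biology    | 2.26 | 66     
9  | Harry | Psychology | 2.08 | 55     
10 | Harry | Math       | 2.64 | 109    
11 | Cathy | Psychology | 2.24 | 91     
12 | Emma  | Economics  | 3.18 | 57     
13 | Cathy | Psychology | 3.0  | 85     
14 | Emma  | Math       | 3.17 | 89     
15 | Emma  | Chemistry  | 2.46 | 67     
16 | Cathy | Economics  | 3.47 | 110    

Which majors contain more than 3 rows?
SELECT major, COUNT(*) as cnt
FROM students
GROUP BY major
HAVING COUNT(*) > 3

Result:
  Math: 4
  Psychology: 4

Note: HAVING filters groups after aggregation, WHERE filters rows before.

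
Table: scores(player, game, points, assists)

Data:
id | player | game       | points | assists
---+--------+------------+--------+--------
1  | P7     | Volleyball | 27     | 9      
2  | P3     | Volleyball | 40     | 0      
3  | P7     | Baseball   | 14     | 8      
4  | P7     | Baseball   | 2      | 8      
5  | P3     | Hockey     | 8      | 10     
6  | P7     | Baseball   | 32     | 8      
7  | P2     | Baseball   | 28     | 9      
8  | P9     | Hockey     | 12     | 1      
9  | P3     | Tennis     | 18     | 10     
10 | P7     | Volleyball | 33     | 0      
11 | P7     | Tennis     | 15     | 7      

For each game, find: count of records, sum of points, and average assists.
SELECT game,
       COUNT(*) as cnt,
       SUM(points) as total_points,
       AVG(assists) as avg_assists
FROM scores
GROUP BY game

Result:
  Baseball: 4 records, 76 total points, 8.25 avg assists
  Hockey: 2 records, 20 total points, 5.50 avg assists
  Tennis: 2 records, 33 total points, 8.50 avg assists
  Volleyball: 3 records, 100 total points, 3.00 avg assists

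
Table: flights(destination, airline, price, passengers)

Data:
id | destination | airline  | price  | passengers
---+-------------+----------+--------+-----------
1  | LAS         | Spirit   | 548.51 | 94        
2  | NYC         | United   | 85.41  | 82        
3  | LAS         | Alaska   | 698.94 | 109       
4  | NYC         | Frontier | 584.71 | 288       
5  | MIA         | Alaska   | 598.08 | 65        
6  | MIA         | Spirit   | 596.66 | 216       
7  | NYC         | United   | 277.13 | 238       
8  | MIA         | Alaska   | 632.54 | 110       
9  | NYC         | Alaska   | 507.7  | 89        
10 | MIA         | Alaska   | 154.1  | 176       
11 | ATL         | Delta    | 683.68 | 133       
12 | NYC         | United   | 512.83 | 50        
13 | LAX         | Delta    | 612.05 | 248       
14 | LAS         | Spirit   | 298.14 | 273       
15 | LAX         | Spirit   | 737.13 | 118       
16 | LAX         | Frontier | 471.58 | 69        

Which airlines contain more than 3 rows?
SELECT airline, COUNT(*) as cnt
FROM flights
GROUP BY airline
HAVING COUNT(*) > 3

Result:
  Alaska: 5
  Spirit: 4

Note: HAVING filters groups after aggregation, WHERE filters rows before.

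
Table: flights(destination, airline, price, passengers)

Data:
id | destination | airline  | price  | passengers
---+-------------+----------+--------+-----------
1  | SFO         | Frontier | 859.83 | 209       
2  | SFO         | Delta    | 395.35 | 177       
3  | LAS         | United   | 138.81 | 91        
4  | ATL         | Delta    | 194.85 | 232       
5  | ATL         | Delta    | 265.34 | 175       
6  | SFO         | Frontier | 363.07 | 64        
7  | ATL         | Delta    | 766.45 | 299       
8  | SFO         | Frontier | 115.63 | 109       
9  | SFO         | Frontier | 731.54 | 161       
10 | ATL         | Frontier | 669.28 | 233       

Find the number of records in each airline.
SELECT airline, COUNT(*) as count
FROM flights
GROUP BY airline

Result:
  Delta: 4
  Frontier: 5
  United: 1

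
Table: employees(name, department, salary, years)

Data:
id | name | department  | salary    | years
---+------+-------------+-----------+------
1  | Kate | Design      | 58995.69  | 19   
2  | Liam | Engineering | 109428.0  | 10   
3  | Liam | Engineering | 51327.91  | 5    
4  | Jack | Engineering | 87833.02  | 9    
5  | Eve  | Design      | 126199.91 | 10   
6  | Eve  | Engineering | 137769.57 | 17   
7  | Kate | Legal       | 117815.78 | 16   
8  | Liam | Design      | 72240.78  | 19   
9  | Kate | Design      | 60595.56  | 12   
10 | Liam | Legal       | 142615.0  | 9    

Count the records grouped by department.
SELECT department, COUNT(*) as count
FROM employees
GROUP BY department

Result:
  Design: 4
  Engineering: 4
  Legal: 2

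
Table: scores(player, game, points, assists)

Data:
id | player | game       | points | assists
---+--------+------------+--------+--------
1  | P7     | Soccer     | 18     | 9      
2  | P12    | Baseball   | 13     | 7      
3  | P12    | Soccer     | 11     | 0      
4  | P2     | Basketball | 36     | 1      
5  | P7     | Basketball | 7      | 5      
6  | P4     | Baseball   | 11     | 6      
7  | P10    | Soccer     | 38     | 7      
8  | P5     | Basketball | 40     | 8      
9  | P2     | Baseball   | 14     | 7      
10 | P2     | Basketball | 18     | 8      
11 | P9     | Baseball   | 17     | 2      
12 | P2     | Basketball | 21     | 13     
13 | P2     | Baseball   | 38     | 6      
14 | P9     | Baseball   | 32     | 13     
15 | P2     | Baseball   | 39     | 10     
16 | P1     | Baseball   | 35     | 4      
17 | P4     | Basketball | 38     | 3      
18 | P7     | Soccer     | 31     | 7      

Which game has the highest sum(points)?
SELECT game, SUM(points) as val
FROM scores
GROUP BY game
ORDER BY val DESC
LIMIT 1

Result: Baseball with sum(points) = 199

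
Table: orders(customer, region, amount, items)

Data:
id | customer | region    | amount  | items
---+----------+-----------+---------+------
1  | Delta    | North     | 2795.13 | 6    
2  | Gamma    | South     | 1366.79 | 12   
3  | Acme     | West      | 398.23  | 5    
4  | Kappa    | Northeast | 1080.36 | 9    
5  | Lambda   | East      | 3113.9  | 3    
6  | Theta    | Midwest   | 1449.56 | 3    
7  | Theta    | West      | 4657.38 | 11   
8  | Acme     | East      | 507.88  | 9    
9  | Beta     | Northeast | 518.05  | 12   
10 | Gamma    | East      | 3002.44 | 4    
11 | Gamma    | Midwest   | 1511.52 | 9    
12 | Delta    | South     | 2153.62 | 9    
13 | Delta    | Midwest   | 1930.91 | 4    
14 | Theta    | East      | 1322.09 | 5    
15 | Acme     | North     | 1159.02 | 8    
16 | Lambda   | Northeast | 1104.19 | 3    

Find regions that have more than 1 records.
SELECT region, COUNT(*) as cnt
FROM orders
GROUP BY region
HAVING COUNT(*) > 1

Result:
  East: 4
  Midwest: 3
  North: 2
  Northeast: 3
  South: 2
  West: 2

Note: HAVING filters groups after aggregation, WHERE filters rows before.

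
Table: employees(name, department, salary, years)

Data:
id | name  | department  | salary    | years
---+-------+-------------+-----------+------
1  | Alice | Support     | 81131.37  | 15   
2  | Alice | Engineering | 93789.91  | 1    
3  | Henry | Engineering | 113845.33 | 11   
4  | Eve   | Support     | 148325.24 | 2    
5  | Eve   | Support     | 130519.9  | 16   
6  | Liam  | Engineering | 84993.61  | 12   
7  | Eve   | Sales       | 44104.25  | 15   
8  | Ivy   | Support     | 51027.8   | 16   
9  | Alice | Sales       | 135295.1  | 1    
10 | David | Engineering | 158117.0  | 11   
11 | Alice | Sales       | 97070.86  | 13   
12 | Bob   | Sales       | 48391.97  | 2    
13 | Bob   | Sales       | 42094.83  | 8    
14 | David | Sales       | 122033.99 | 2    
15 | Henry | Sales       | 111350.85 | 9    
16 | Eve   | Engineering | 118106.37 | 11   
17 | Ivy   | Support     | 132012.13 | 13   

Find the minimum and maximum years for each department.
SELECT department, MIN(years), MAX(years)
FROM employees
GROUP BY department

Result:
  Engineering: min=1, max=12
  Sales: min=1, max=15
  Support: min=2, max=16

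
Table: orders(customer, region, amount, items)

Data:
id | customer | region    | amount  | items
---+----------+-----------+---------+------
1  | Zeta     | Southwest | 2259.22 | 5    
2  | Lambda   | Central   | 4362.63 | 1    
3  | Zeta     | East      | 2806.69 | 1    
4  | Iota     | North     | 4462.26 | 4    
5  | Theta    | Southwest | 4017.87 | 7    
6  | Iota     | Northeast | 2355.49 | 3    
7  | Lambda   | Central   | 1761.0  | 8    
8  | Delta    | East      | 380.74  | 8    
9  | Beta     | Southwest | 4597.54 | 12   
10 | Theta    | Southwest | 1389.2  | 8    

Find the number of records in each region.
SELECT region, COUNT(*) as count
FROM orders
GROUP BY region

Result:
  Central: 2
  East: 2
  North: 1
  Northeast: 1
  Southwest: 4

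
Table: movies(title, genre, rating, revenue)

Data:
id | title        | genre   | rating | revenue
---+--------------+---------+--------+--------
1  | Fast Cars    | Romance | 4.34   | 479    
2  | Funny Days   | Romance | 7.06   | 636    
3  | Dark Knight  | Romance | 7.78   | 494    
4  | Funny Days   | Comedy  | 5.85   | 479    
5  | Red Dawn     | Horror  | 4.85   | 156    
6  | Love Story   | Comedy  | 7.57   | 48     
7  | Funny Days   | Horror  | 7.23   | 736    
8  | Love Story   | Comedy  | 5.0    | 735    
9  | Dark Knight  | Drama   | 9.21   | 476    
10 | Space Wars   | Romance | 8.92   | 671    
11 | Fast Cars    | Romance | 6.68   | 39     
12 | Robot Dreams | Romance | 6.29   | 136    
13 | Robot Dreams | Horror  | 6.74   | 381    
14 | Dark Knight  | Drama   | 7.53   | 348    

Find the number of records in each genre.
SELECT genre, COUNT(*) as count
FROM movies
GROUP BY genre

Result:
  Comedy: 3
  Drama: 2
  Horror: 3
  Romance: 6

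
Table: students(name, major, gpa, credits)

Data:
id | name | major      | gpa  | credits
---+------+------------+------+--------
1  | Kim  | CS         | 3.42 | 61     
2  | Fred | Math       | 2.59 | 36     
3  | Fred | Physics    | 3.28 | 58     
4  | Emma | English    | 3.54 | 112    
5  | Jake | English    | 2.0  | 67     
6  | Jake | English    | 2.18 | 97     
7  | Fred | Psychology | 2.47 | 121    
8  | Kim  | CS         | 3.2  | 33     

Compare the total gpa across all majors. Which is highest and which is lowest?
SELECT major, SUM(gpa)
FROM students
GROUP BY major
ORDER BY SUM(gpa)

All groups:
  Psychology: 2.47
  Math: 2.59
  Physics: 3.28
  CS: 6.62
  English: 7.72

Highest: English (7.72)
Lowest: Psychology (2.47)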